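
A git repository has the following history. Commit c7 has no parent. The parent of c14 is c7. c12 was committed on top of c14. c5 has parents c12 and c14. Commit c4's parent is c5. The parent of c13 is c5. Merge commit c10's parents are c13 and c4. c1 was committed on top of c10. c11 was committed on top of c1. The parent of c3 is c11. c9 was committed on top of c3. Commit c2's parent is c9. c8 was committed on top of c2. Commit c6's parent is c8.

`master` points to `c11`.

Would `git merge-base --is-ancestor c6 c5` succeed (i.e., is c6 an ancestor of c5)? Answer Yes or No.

No

Ancestors of c5: {c12, c14, c5, c7}.
c6 is not in that set, so it is not an ancestor of c5.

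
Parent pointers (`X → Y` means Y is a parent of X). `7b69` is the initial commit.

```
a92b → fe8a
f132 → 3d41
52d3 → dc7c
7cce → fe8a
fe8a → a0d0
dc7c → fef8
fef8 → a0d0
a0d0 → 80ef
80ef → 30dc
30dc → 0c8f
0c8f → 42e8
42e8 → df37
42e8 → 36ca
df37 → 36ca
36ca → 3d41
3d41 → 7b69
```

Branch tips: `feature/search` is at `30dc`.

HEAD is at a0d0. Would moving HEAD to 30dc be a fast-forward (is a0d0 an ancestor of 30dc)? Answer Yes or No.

No

A fast-forward from a0d0 to 30dc is possible iff a0d0 is an ancestor of 30dc.
Ancestors of 30dc: {0c8f, 30dc, 36ca, 3d41, 42e8, 7b69, df37}.
a0d0 is not among them, so fast-forward is not possible.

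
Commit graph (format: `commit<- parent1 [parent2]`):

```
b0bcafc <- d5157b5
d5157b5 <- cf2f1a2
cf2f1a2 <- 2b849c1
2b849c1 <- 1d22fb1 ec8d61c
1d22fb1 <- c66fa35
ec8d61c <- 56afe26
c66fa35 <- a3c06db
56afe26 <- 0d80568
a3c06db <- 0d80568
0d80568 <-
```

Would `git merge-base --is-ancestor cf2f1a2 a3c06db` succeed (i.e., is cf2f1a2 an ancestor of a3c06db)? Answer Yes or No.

No

Ancestors of a3c06db: {0d80568, a3c06db}.
cf2f1a2 is not in that set, so it is not an ancestor of a3c06db.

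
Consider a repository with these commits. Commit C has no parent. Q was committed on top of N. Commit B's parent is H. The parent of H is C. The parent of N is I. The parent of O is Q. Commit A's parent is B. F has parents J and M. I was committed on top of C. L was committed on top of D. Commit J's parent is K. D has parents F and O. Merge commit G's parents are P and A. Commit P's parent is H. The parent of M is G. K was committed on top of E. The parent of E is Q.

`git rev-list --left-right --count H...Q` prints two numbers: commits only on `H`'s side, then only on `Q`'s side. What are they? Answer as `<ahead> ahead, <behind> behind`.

Reachable from H: {C, H}.
Reachable from Q: {C, I, N, Q}.
Only in H's history (ahead): {H} — 1.
Only in Q's history (behind): {I, N, Q} — 3.

1 ahead, 3 behind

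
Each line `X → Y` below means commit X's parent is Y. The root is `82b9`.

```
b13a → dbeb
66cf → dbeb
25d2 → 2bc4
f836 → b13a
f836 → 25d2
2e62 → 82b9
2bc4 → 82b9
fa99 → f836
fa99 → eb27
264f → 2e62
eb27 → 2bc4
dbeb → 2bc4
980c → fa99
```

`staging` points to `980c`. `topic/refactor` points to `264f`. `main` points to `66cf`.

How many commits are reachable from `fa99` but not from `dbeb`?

Reachable from fa99: {25d2, 2bc4, 82b9, b13a, dbeb, eb27, f836, fa99}.
Reachable from dbeb: {2bc4, 82b9, dbeb}.
In fa99's history but not dbeb's: {25d2, b13a, eb27, f836, fa99} — 5 commits.

5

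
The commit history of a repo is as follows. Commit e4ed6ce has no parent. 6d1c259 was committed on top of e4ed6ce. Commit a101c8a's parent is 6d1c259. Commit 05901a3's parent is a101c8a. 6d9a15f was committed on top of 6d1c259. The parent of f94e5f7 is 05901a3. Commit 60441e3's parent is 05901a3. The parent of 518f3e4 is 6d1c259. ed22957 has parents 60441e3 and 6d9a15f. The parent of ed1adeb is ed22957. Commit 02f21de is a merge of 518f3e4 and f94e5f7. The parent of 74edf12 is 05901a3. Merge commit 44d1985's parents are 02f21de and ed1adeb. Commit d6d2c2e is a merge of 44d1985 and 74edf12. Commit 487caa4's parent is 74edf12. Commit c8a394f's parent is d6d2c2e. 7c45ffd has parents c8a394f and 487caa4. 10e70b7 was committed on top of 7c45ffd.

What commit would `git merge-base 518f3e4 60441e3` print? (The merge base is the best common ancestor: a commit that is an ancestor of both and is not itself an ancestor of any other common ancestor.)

Ancestors of 518f3e4: {518f3e4, 6d1c259, e4ed6ce}.
Ancestors of 60441e3: {05901a3, 60441e3, 6d1c259, a101c8a, e4ed6ce}.
Common ancestors: {6d1c259, e4ed6ce}.
Among these, 6d1c259 is not an ancestor of any other common ancestor — it is the merge base.

6d1c259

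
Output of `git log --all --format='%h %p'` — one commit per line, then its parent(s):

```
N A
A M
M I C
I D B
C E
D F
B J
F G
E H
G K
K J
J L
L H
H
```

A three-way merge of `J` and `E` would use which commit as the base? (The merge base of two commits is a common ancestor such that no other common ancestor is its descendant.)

H

Ancestors of J: {H, J, L}.
Ancestors of E: {E, H}.
Common ancestors: {H}.
The only common ancestor is H, so it is the merge base.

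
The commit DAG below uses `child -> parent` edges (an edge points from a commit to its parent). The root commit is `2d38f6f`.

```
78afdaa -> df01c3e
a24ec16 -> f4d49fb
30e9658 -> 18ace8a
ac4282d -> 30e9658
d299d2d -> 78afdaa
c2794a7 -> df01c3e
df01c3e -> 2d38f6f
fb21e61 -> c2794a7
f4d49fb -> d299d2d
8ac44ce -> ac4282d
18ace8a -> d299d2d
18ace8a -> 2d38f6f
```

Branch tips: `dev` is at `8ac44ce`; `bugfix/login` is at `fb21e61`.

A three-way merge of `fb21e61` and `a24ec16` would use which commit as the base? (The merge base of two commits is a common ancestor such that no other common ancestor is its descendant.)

Ancestors of fb21e61: {2d38f6f, c2794a7, df01c3e, fb21e61}.
Ancestors of a24ec16: {2d38f6f, 78afdaa, a24ec16, d299d2d, df01c3e, f4d49fb}.
Common ancestors: {2d38f6f, df01c3e}.
Among these, df01c3e is not an ancestor of any other common ancestor — it is the merge base.

df01c3e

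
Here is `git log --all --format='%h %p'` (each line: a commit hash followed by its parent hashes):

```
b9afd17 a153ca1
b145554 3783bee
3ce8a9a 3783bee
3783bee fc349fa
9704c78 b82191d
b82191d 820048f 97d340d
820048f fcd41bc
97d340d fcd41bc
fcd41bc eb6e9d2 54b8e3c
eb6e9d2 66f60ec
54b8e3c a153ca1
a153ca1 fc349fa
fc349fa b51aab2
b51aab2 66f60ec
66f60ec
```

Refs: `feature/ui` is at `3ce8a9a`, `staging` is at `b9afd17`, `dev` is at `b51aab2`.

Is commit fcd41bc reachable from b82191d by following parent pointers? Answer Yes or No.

Ancestors of b82191d (commits reachable by following parents): {54b8e3c, 66f60ec, 820048f, 97d340d, a153ca1, b51aab2, b82191d, eb6e9d2, fc349fa, fcd41bc}.
fcd41bc is in that set, so it is an ancestor of b82191d.

Yes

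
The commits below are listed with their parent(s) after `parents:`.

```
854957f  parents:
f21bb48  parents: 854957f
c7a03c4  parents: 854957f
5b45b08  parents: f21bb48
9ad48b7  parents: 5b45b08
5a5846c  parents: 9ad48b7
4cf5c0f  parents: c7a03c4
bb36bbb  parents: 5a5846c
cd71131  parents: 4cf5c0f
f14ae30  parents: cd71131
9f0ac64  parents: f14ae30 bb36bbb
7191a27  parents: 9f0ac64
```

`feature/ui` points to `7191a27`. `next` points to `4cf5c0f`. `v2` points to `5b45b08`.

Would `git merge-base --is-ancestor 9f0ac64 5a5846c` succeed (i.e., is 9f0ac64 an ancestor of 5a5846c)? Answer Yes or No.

Ancestors of 5a5846c: {5a5846c, 5b45b08, 854957f, 9ad48b7, f21bb48}.
9f0ac64 is not in that set, so it is not an ancestor of 5a5846c.

No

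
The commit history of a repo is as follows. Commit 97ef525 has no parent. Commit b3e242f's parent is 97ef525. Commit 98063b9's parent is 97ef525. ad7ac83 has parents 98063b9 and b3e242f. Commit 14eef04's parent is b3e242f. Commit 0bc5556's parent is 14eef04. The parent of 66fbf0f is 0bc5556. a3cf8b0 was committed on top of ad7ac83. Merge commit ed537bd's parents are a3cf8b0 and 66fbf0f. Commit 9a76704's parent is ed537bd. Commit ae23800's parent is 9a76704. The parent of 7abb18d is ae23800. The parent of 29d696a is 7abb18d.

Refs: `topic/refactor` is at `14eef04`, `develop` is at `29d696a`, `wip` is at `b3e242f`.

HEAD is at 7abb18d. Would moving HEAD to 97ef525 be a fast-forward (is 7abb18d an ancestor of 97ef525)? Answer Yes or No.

No

A fast-forward from 7abb18d to 97ef525 is possible iff 7abb18d is an ancestor of 97ef525.
Ancestors of 97ef525: {97ef525}.
7abb18d is not among them, so fast-forward is not possible.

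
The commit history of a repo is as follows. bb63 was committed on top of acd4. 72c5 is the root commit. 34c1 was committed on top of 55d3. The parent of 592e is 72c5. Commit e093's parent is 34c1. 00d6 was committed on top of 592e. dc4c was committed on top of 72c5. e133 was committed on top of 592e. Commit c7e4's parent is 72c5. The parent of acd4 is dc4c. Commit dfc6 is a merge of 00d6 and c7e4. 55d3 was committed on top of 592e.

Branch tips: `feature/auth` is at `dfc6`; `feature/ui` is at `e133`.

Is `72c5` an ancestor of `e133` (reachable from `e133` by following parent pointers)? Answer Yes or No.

Yes

Ancestors of e133 (commits reachable by following parents): {592e, 72c5, e133}.
72c5 is in that set, so it is an ancestor of e133.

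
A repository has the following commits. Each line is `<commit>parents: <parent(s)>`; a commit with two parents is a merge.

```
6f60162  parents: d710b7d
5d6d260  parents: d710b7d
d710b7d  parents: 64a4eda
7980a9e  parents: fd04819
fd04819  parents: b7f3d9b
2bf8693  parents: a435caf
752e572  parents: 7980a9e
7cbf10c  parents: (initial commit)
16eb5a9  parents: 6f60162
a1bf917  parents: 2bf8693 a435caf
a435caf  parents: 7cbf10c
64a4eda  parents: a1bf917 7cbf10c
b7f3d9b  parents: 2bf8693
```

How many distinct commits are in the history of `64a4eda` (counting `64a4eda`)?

5

Walking parent pointers from 64a4eda: reachable set = {2bf8693, 64a4eda, 7cbf10c, a1bf917, a435caf}.
That is 5 commits.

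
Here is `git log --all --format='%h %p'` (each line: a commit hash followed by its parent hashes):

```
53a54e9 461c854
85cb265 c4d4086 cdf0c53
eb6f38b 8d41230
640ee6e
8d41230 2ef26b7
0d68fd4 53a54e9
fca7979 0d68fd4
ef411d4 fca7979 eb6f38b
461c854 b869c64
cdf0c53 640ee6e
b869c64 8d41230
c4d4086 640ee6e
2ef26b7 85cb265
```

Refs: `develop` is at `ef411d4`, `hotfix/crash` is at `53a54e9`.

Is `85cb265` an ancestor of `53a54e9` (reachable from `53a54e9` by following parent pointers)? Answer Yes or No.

Yes

Ancestors of 53a54e9 (commits reachable by following parents): {2ef26b7, 461c854, 53a54e9, 640ee6e, 85cb265, 8d41230, b869c64, c4d4086, cdf0c53}.
85cb265 is in that set, so it is an ancestor of 53a54e9.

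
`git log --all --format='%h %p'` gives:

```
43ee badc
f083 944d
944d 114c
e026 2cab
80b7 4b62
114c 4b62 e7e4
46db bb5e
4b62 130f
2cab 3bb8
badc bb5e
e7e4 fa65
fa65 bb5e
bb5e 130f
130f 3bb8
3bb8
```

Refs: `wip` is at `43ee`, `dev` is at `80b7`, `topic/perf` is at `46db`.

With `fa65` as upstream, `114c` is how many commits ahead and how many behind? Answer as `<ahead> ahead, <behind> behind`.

Reachable from 114c: {114c, 130f, 3bb8, 4b62, bb5e, e7e4, fa65}.
Reachable from fa65: {130f, 3bb8, bb5e, fa65}.
Only in 114c's history (ahead): {114c, 4b62, e7e4} — 3.
Only in fa65's history (behind): {} — 0.

3 ahead, 0 behind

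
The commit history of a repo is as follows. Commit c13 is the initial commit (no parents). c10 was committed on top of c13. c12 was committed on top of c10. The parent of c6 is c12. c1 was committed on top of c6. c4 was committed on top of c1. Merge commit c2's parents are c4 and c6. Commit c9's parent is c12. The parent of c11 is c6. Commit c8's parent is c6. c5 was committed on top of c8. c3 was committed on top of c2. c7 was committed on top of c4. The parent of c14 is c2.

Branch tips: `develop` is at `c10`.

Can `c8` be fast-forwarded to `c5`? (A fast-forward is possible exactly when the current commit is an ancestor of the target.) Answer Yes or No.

Yes

A fast-forward from c8 to c5 is possible iff c8 is an ancestor of c5.
Ancestors of c5: {c10, c12, c13, c5, c6, c8}.
c8 is among them, so fast-forward is possible.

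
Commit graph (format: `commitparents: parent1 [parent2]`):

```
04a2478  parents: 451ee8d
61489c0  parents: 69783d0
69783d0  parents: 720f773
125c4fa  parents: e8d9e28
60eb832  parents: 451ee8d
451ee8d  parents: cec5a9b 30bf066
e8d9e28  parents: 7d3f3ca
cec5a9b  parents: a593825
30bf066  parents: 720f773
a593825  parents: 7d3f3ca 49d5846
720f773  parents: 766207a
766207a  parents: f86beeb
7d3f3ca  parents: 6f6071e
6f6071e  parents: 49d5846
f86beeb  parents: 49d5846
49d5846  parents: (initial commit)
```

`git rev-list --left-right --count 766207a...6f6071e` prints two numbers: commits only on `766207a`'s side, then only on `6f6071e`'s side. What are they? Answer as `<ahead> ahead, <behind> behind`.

2 ahead, 1 behind

Reachable from 766207a: {49d5846, 766207a, f86beeb}.
Reachable from 6f6071e: {49d5846, 6f6071e}.
Only in 766207a's history (ahead): {766207a, f86beeb} — 2.
Only in 6f6071e's history (behind): {6f6071e} — 1.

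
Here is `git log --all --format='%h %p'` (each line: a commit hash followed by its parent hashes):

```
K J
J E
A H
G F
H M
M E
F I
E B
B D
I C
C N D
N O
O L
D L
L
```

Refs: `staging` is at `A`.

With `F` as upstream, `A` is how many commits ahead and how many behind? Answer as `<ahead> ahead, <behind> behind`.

Reachable from A: {A, B, D, E, H, L, M}.
Reachable from F: {C, D, F, I, L, N, O}.
Only in A's history (ahead): {A, B, E, H, M} — 5.
Only in F's history (behind): {C, F, I, N, O} — 5.

5 ahead, 5 behind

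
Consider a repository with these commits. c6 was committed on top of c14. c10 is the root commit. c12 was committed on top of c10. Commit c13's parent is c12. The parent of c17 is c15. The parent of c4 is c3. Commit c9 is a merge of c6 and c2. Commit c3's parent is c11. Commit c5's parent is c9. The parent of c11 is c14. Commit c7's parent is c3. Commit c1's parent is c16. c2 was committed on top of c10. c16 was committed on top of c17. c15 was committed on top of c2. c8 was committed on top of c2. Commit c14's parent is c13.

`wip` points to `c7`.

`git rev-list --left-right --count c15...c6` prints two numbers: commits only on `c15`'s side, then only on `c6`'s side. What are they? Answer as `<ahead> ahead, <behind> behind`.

Reachable from c15: {c10, c15, c2}.
Reachable from c6: {c10, c12, c13, c14, c6}.
Only in c15's history (ahead): {c15, c2} — 2.
Only in c6's history (behind): {c12, c13, c14, c6} — 4.

2 ahead, 4 behind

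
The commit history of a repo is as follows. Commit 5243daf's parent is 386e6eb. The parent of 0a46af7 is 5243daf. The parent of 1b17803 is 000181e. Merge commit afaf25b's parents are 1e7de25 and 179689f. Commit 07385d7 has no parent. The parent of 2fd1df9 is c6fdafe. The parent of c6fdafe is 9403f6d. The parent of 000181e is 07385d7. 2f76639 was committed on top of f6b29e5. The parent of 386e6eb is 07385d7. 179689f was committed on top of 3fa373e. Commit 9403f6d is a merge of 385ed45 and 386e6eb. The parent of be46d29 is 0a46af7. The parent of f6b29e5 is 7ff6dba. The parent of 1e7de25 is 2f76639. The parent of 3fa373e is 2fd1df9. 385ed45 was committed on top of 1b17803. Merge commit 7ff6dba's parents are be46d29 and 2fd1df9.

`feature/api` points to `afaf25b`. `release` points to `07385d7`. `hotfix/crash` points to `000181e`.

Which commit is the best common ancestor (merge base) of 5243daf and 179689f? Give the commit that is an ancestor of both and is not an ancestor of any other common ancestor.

386e6eb

Ancestors of 5243daf: {07385d7, 386e6eb, 5243daf}.
Ancestors of 179689f: {000181e, 07385d7, 179689f, 1b17803, 2fd1df9, 385ed45, 386e6eb, 3fa373e, 9403f6d, c6fdafe}.
Common ancestors: {07385d7, 386e6eb}.
Among these, 386e6eb is not an ancestor of any other common ancestor — it is the merge base.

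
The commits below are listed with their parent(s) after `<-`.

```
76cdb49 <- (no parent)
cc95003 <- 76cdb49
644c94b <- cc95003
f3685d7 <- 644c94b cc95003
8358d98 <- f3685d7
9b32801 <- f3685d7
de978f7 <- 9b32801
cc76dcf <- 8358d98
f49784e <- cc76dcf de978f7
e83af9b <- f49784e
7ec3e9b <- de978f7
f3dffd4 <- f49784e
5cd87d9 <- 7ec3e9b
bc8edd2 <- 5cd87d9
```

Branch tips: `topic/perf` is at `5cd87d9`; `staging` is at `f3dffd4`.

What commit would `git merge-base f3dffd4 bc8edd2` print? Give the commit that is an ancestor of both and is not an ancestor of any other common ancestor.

de978f7

Ancestors of f3dffd4: {644c94b, 76cdb49, 8358d98, 9b32801, cc76dcf, cc95003, de978f7, f3685d7, f3dffd4, f49784e}.
Ancestors of bc8edd2: {5cd87d9, 644c94b, 76cdb49, 7ec3e9b, 9b32801, bc8edd2, cc95003, de978f7, f3685d7}.
Common ancestors: {644c94b, 76cdb49, 9b32801, cc95003, de978f7, f3685d7}.
Among these, de978f7 is not an ancestor of any other common ancestor — it is the merge base.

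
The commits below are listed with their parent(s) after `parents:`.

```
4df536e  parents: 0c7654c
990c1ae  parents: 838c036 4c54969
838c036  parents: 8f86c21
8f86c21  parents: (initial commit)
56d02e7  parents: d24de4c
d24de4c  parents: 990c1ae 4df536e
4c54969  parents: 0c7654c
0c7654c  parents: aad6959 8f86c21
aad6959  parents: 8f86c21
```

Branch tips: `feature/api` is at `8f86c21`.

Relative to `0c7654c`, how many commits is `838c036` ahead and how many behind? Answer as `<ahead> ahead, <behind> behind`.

1 ahead, 2 behind

Reachable from 838c036: {838c036, 8f86c21}.
Reachable from 0c7654c: {0c7654c, 8f86c21, aad6959}.
Only in 838c036's history (ahead): {838c036} — 1.
Only in 0c7654c's history (behind): {0c7654c, aad6959} — 2.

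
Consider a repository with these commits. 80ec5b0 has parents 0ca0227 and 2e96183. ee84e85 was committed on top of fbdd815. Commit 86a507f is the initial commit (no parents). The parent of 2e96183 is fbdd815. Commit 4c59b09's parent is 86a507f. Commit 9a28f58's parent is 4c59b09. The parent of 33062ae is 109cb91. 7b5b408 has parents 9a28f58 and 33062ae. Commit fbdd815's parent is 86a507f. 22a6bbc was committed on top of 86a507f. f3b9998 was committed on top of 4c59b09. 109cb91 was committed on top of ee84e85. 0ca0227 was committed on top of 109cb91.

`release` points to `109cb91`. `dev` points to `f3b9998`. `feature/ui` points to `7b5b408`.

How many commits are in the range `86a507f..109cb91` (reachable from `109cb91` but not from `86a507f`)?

Reachable from 109cb91: {109cb91, 86a507f, ee84e85, fbdd815}.
Reachable from 86a507f: {86a507f}.
In 109cb91's history but not 86a507f's: {109cb91, ee84e85, fbdd815} — 3 commits.

3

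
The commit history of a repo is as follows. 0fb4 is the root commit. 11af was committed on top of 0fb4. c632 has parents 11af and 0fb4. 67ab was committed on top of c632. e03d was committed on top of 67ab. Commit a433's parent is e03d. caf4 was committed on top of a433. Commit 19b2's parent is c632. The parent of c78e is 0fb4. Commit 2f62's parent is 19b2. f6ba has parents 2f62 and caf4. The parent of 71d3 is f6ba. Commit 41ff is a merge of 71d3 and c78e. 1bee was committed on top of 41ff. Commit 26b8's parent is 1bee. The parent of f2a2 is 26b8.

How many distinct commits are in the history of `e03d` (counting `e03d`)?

Walking parent pointers from e03d: reachable set = {0fb4, 11af, 67ab, c632, e03d}.
That is 5 commits.

5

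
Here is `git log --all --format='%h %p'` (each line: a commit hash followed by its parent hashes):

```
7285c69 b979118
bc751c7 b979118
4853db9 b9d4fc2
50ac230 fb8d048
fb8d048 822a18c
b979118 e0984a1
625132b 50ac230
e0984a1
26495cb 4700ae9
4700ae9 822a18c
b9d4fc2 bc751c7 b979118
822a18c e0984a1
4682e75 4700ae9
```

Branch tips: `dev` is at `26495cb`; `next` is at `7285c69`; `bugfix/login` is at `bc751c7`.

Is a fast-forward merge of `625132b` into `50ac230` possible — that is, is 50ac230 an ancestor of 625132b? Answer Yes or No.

A fast-forward from 50ac230 to 625132b is possible iff 50ac230 is an ancestor of 625132b.
Ancestors of 625132b: {50ac230, 625132b, 822a18c, e0984a1, fb8d048}.
50ac230 is among them, so fast-forward is possible.

Yes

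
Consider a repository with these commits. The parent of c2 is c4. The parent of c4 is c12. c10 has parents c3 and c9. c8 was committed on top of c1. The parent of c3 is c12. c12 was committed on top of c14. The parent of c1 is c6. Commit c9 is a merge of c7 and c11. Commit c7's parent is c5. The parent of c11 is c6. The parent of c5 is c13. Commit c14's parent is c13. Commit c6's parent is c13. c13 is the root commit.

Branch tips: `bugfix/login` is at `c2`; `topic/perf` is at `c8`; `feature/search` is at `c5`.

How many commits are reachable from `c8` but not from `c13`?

Reachable from c8: {c1, c13, c6, c8}.
Reachable from c13: {c13}.
In c8's history but not c13's: {c1, c6, c8} — 3 commits.

3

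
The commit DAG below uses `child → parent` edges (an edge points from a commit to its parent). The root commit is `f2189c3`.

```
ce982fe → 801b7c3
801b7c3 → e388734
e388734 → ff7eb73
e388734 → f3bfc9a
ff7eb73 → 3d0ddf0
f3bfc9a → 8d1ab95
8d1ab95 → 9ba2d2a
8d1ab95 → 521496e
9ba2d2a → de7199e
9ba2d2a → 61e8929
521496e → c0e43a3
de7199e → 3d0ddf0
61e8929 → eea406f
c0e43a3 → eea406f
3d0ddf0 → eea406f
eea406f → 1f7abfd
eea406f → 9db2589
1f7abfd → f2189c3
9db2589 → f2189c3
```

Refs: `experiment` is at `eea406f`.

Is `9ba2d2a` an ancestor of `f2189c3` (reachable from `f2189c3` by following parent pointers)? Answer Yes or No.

Ancestors of f2189c3: {f2189c3}.
9ba2d2a is not in that set, so it is not an ancestor of f2189c3.

No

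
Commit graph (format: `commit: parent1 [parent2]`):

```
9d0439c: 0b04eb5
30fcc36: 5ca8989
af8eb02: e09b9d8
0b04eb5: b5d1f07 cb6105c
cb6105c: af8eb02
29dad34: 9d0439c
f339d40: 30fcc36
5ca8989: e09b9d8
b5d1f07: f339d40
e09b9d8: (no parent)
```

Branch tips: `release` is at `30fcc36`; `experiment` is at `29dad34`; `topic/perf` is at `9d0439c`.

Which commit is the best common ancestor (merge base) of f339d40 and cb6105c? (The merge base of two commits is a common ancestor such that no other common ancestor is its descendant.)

Ancestors of f339d40: {30fcc36, 5ca8989, e09b9d8, f339d40}.
Ancestors of cb6105c: {af8eb02, cb6105c, e09b9d8}.
Common ancestors: {e09b9d8}.
The only common ancestor is e09b9d8, so it is the merge base.

e09b9d8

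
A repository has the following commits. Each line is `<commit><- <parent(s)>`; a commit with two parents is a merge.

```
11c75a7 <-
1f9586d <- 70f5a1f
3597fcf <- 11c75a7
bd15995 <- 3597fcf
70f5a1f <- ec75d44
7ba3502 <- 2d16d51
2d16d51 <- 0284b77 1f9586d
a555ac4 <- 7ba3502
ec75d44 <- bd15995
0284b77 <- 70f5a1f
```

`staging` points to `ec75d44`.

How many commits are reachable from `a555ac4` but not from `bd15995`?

7

Reachable from a555ac4: {0284b77, 11c75a7, 1f9586d, 2d16d51, 3597fcf, 70f5a1f, 7ba3502, a555ac4, bd15995, ec75d44}.
Reachable from bd15995: {11c75a7, 3597fcf, bd15995}.
In a555ac4's history but not bd15995's: {0284b77, 1f9586d, 2d16d51, 70f5a1f, 7ba3502, a555ac4, ec75d44} — 7 commits.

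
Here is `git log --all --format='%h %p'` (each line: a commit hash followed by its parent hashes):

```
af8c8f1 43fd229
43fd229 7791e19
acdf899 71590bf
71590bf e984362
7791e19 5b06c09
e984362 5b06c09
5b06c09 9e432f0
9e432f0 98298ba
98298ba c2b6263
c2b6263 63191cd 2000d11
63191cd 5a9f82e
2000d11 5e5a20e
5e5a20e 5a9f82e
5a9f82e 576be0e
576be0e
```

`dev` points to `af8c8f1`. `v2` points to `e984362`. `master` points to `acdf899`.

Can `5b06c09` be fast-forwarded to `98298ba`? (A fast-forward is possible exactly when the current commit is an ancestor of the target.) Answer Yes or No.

A fast-forward from 5b06c09 to 98298ba is possible iff 5b06c09 is an ancestor of 98298ba.
Ancestors of 98298ba: {2000d11, 576be0e, 5a9f82e, 5e5a20e, 63191cd, 98298ba, c2b6263}.
5b06c09 is not among them, so fast-forward is not possible.

No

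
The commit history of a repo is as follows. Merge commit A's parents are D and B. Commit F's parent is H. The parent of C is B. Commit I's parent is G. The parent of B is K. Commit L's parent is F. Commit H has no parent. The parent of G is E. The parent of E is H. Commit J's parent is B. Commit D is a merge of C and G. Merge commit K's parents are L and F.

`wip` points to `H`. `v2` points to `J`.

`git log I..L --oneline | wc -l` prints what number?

Reachable from L: {F, H, L}.
Reachable from I: {E, G, H, I}.
In L's history but not I's: {F, L} — 2 commits.

2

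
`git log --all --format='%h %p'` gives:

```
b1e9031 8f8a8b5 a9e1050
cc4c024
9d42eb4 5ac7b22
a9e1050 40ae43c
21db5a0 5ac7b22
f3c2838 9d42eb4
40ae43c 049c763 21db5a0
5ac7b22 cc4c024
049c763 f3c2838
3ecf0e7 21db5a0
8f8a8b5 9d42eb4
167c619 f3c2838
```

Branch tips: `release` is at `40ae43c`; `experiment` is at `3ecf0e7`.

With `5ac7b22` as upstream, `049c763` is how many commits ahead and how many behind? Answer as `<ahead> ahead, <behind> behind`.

3 ahead, 0 behind

Reachable from 049c763: {049c763, 5ac7b22, 9d42eb4, cc4c024, f3c2838}.
Reachable from 5ac7b22: {5ac7b22, cc4c024}.
Only in 049c763's history (ahead): {049c763, 9d42eb4, f3c2838} — 3.
Only in 5ac7b22's history (behind): {} — 0.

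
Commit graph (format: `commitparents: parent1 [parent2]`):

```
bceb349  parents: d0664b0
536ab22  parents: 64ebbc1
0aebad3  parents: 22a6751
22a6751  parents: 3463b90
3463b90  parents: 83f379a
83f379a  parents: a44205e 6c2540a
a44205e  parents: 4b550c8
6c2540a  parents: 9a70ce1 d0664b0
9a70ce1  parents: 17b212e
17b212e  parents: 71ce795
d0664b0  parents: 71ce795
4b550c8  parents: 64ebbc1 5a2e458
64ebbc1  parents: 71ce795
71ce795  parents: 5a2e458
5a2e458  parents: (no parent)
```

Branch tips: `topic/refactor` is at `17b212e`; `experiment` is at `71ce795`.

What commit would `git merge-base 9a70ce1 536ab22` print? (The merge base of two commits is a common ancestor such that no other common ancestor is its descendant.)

71ce795

Ancestors of 9a70ce1: {17b212e, 5a2e458, 71ce795, 9a70ce1}.
Ancestors of 536ab22: {536ab22, 5a2e458, 64ebbc1, 71ce795}.
Common ancestors: {5a2e458, 71ce795}.
Among these, 71ce795 is not an ancestor of any other common ancestor — it is the merge base.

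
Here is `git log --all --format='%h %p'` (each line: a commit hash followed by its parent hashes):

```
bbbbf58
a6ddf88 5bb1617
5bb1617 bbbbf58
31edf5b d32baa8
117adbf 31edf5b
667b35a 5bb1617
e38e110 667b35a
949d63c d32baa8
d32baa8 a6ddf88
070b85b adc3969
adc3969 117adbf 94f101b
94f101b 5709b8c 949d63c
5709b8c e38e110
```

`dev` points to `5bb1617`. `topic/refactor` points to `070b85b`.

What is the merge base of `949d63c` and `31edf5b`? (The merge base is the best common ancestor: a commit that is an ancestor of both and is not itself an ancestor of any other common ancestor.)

Ancestors of 949d63c: {5bb1617, 949d63c, a6ddf88, bbbbf58, d32baa8}.
Ancestors of 31edf5b: {31edf5b, 5bb1617, a6ddf88, bbbbf58, d32baa8}.
Common ancestors: {5bb1617, a6ddf88, bbbbf58, d32baa8}.
Among these, d32baa8 is not an ancestor of any other common ancestor — it is the merge base.

d32baa8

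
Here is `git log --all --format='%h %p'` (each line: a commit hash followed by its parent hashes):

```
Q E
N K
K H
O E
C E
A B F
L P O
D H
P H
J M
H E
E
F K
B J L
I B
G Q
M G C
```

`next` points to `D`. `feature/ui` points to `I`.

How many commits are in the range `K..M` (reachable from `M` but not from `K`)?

4

Reachable from M: {C, E, G, M, Q}.
Reachable from K: {E, H, K}.
In M's history but not K's: {C, G, M, Q} — 4 commits.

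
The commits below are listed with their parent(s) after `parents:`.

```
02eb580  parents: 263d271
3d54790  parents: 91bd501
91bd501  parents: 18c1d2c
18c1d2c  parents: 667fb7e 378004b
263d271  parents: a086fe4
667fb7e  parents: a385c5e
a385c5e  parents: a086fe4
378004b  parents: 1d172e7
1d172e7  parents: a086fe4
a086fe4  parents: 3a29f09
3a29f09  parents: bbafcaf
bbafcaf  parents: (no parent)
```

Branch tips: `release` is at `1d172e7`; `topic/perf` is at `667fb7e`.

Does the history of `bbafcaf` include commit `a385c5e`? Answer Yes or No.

Ancestors of bbafcaf: {bbafcaf}.
a385c5e is not in that set, so it is not an ancestor of bbafcaf.

No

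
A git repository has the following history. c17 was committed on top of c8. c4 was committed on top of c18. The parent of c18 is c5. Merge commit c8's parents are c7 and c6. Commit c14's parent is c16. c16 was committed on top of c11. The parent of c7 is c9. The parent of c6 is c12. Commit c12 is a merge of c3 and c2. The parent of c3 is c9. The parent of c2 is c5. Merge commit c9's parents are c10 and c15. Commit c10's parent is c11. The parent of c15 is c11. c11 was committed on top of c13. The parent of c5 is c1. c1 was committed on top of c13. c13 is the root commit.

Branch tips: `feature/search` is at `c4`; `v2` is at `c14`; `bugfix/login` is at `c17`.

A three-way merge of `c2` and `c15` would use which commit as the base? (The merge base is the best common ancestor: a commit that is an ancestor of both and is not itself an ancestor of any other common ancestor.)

Ancestors of c2: {c1, c13, c2, c5}.
Ancestors of c15: {c11, c13, c15}.
Common ancestors: {c13}.
The only common ancestor is c13, so it is the merge base.

c13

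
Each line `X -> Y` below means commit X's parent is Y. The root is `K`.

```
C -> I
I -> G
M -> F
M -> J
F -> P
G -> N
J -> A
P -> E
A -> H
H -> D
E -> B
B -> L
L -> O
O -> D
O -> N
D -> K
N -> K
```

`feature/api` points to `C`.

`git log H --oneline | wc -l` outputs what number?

Walking parent pointers from H: reachable set = {D, H, K}.
That is 3 commits.

3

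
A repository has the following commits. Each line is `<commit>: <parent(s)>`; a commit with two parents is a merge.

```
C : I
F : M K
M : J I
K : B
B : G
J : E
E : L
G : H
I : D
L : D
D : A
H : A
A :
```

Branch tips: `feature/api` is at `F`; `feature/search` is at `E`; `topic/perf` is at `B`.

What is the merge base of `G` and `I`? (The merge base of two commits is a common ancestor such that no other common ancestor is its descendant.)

A

Ancestors of G: {A, G, H}.
Ancestors of I: {A, D, I}.
Common ancestors: {A}.
The only common ancestor is A, so it is the merge base.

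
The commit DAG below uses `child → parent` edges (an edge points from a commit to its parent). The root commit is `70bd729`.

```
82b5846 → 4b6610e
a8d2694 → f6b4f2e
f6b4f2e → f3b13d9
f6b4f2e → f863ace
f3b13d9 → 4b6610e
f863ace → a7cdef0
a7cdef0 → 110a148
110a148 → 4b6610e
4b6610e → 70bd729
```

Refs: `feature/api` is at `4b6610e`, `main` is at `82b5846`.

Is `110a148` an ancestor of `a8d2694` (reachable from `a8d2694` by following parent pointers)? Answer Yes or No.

Yes

Ancestors of a8d2694 (commits reachable by following parents): {110a148, 4b6610e, 70bd729, a7cdef0, a8d2694, f3b13d9, f6b4f2e, f863ace}.
110a148 is in that set, so it is an ancestor of a8d2694.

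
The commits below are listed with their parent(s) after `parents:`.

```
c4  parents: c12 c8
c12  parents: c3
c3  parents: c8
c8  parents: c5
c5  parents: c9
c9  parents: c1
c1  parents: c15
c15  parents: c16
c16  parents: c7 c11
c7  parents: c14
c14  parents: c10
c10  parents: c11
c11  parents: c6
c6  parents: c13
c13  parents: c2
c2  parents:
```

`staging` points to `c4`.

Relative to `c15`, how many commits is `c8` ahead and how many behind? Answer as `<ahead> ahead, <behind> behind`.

4 ahead, 0 behind

Reachable from c8: {c1, c10, c11, c13, c14, c15, c16, c2, c5, c6, c7, c8, c9}.
Reachable from c15: {c10, c11, c13, c14, c15, c16, c2, c6, c7}.
Only in c8's history (ahead): {c1, c5, c8, c9} — 4.
Only in c15's history (behind): {} — 0.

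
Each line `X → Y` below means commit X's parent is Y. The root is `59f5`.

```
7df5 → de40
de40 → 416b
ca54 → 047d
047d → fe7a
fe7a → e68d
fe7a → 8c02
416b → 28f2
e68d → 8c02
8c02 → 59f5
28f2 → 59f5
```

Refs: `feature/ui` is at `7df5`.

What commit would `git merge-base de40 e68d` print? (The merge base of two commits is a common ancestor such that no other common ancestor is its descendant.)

59f5

Ancestors of de40: {28f2, 416b, 59f5, de40}.
Ancestors of e68d: {59f5, 8c02, e68d}.
Common ancestors: {59f5}.
The only common ancestor is 59f5, so it is the merge base.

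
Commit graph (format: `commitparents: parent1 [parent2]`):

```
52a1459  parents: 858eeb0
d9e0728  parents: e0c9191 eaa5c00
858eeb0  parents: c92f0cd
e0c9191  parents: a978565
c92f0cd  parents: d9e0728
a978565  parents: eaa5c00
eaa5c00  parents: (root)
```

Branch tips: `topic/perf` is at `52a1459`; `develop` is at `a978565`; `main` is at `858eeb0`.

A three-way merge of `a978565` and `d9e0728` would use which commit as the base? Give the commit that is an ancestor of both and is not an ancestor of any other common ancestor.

a978565

Ancestors of a978565: {a978565, eaa5c00}.
Ancestors of d9e0728: {a978565, d9e0728, e0c9191, eaa5c00}.
Common ancestors: {a978565, eaa5c00}.
Among these, a978565 is not an ancestor of any other common ancestor — it is the merge base.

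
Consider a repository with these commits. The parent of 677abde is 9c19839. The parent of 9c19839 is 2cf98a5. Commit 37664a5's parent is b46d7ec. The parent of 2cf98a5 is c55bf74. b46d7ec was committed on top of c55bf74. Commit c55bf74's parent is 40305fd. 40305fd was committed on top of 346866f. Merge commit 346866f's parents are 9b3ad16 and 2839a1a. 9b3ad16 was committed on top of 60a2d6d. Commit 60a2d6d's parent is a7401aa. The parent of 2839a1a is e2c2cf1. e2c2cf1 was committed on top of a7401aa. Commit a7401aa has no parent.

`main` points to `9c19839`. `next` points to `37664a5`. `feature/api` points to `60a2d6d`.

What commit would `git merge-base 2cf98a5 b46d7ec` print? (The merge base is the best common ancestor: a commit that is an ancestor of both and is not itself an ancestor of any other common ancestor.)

Ancestors of 2cf98a5: {2839a1a, 2cf98a5, 346866f, 40305fd, 60a2d6d, 9b3ad16, a7401aa, c55bf74, e2c2cf1}.
Ancestors of b46d7ec: {2839a1a, 346866f, 40305fd, 60a2d6d, 9b3ad16, a7401aa, b46d7ec, c55bf74, e2c2cf1}.
Common ancestors: {2839a1a, 346866f, 40305fd, 60a2d6d, 9b3ad16, a7401aa, c55bf74, e2c2cf1}.
Among these, c55bf74 is not an ancestor of any other common ancestor — it is the merge base.

c55bf74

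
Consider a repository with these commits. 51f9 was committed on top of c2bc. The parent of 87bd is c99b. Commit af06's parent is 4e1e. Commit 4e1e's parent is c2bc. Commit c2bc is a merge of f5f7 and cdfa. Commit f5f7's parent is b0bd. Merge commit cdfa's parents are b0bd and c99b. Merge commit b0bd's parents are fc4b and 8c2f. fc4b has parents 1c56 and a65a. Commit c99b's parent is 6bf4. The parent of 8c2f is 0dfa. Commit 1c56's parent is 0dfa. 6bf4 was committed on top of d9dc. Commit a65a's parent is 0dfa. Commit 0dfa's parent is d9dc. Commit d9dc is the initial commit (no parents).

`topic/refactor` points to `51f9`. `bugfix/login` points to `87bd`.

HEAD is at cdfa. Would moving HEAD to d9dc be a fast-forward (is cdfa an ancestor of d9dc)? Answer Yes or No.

No

A fast-forward from cdfa to d9dc is possible iff cdfa is an ancestor of d9dc.
Ancestors of d9dc: {d9dc}.
cdfa is not among them, so fast-forward is not possible.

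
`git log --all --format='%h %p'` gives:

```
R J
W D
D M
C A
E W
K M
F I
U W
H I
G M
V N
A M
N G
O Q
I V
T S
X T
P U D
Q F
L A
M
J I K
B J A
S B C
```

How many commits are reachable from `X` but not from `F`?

Reachable from X: {A, B, C, G, I, J, K, M, N, S, T, V, X}.
Reachable from F: {F, G, I, M, N, V}.
In X's history but not F's: {A, B, C, J, K, S, T, X} — 8 commits.

8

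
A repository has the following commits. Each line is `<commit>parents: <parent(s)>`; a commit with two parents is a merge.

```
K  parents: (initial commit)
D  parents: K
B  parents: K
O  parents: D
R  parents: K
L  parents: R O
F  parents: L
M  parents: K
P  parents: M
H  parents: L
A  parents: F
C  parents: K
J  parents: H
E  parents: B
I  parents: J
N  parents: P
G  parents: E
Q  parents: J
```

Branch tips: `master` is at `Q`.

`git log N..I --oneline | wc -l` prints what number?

Reachable from I: {D, H, I, J, K, L, O, R}.
Reachable from N: {K, M, N, P}.
In I's history but not N's: {D, H, I, J, L, O, R} — 7 commits.

7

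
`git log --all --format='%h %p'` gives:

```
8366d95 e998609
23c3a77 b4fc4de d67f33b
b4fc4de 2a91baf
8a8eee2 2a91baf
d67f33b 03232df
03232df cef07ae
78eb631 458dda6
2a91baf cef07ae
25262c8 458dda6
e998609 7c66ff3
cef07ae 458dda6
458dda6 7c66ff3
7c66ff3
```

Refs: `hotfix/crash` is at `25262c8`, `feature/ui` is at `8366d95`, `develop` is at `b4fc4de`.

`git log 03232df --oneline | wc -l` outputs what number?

4

Walking parent pointers from 03232df: reachable set = {03232df, 458dda6, 7c66ff3, cef07ae}.
That is 4 commits.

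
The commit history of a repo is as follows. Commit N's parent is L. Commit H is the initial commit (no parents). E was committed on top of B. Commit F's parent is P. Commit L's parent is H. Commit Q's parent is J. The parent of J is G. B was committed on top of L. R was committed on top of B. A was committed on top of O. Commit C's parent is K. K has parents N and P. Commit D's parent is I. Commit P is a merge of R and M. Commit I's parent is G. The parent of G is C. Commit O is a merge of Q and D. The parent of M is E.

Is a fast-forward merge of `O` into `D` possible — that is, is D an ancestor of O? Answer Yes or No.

A fast-forward from D to O is possible iff D is an ancestor of O.
Ancestors of O: {B, C, D, E, G, H, I, J, K, L, M, N, O, P, Q, R}.
D is among them, so fast-forward is possible.

Yes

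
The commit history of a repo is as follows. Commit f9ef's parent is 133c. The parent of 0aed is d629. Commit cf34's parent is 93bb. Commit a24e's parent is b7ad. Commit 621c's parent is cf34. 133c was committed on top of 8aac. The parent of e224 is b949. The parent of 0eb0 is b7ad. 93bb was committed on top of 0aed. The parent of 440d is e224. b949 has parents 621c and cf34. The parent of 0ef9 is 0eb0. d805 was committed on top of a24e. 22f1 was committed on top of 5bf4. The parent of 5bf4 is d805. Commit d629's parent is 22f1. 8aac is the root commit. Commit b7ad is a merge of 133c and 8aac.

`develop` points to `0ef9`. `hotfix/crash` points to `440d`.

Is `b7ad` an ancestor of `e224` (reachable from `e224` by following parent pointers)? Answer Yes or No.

Ancestors of e224 (commits reachable by following parents): {0aed, 133c, 22f1, 5bf4, 621c, 8aac, 93bb, a24e, b7ad, b949, cf34, d629, d805, e224}.
b7ad is in that set, so it is an ancestor of e224.

Yes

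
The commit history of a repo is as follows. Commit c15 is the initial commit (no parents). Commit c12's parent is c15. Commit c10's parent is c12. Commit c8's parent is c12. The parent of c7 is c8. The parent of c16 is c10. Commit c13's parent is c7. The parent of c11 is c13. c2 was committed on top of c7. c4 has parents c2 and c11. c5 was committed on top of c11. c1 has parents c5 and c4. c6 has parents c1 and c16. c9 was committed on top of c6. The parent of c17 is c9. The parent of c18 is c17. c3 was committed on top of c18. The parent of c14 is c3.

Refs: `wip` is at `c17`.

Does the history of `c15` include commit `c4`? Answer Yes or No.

Ancestors of c15: {c15}.
c4 is not in that set, so it is not an ancestor of c15.

No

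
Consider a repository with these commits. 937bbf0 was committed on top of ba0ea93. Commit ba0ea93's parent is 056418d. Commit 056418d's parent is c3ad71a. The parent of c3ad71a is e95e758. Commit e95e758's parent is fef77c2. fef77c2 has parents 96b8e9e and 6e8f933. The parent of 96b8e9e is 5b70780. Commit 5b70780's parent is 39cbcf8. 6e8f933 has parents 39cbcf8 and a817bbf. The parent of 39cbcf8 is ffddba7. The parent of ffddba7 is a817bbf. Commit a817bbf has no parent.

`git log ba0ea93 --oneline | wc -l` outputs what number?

Walking parent pointers from ba0ea93: reachable set = {056418d, 39cbcf8, 5b70780, 6e8f933, 96b8e9e, a817bbf, ba0ea93, c3ad71a, e95e758, fef77c2, ffddba7}.
That is 11 commits.

11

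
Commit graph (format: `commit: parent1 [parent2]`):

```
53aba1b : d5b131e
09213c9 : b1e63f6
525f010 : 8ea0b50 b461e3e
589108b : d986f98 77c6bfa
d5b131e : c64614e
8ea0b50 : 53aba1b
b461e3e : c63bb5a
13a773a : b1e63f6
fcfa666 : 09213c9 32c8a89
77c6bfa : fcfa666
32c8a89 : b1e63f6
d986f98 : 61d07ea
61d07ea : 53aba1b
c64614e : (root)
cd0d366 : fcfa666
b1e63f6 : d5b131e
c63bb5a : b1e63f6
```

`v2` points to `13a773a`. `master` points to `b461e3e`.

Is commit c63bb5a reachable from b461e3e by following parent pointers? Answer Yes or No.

Yes

Ancestors of b461e3e (commits reachable by following parents): {b1e63f6, b461e3e, c63bb5a, c64614e, d5b131e}.
c63bb5a is in that set, so it is an ancestor of b461e3e.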